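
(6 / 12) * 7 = 7 / 2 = 3.50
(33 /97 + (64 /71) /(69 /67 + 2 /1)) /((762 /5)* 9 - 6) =0.00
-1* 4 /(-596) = 1 /149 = 0.01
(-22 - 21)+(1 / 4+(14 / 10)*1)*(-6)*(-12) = 379 / 5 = 75.80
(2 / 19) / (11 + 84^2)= 2 / 134273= 0.00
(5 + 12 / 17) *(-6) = -582 / 17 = -34.24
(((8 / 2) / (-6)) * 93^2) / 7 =-5766 / 7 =-823.71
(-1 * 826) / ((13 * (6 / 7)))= -2891 / 39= -74.13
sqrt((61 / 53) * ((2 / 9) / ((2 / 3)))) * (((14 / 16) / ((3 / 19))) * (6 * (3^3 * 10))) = 5985 * sqrt(9699) / 106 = 5560.60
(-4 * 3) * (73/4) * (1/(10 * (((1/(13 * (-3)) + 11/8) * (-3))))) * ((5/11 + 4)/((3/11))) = 186004/2105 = 88.36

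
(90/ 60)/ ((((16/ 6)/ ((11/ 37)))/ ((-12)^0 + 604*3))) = 4851/ 16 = 303.19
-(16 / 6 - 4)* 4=5.33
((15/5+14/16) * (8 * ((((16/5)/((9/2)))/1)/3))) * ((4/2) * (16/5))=31744/675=47.03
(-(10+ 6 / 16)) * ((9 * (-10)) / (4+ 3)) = 3735 / 28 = 133.39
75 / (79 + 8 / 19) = 475 / 503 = 0.94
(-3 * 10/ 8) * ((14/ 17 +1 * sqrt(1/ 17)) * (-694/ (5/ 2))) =1041 * sqrt(17)/ 17 +14574/ 17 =1109.77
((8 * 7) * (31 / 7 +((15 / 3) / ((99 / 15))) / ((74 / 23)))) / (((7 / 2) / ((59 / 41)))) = 37631144 / 350427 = 107.39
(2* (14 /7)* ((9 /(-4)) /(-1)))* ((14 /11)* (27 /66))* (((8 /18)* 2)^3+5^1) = 29099 /1089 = 26.72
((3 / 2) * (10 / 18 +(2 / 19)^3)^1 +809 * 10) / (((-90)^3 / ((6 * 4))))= -332970227 / 1250052750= -0.27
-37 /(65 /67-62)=2479 /4089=0.61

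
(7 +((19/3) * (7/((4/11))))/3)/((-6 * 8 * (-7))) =245/1728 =0.14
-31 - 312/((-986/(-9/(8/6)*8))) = -23707/493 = -48.09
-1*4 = -4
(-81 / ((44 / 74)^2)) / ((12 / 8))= -36963 / 242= -152.74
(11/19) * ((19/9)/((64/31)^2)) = 10571/36864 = 0.29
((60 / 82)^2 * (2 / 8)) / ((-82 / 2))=-225 / 68921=-0.00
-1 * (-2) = 2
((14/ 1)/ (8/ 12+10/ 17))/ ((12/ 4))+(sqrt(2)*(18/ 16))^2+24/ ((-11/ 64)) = -5869/ 44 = -133.39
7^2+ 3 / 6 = 99 / 2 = 49.50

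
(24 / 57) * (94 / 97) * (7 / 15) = 5264 / 27645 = 0.19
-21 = -21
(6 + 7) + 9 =22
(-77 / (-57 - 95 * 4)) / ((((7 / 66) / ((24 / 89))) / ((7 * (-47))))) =-5732496 / 38893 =-147.39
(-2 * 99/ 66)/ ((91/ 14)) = -6/ 13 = -0.46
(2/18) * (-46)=-5.11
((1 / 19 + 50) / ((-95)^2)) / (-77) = -951 / 13203575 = -0.00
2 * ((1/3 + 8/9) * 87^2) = 18502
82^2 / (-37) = -181.73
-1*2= -2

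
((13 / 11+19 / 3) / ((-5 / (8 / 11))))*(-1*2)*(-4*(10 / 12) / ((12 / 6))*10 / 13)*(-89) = 3531520 / 14157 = 249.45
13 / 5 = 2.60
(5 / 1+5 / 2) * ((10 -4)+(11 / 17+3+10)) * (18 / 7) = 45090 / 119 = 378.91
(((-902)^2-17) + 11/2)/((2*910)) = 46491/104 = 447.03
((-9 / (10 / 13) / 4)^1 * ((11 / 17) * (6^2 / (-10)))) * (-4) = -11583 / 425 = -27.25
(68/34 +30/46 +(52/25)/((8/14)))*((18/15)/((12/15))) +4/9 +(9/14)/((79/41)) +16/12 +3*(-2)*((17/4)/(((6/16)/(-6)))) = 2401313533/5723550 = 419.55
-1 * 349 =-349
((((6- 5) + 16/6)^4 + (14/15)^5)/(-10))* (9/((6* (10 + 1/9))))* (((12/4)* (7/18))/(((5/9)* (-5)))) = 137797199/121875000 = 1.13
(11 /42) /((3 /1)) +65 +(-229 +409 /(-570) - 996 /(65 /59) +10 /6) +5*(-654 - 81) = -368953264 /77805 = -4742.03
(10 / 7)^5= 100000 / 16807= 5.95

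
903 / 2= 451.50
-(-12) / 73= 12 / 73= 0.16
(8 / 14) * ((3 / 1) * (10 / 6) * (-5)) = -100 / 7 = -14.29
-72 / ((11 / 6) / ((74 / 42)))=-5328 / 77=-69.19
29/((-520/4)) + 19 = 18.78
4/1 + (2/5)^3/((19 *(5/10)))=9516/2375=4.01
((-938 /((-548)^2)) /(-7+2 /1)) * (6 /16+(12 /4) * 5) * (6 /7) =24723 /3003040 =0.01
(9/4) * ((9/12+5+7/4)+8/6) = 159/8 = 19.88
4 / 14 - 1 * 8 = -7.71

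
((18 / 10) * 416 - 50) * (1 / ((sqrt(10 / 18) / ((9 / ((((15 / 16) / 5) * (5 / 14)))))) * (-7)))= -1006272 * sqrt(5) / 125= -18000.74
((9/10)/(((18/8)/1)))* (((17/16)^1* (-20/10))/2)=-17/40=-0.42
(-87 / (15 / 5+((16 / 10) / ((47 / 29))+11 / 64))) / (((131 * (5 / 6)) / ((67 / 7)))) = -1209216 / 659323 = -1.83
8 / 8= 1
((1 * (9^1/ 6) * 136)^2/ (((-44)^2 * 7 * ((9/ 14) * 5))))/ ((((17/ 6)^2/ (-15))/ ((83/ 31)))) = -17928/ 3751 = -4.78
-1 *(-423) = 423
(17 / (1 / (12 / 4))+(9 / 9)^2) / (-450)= -26 / 225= -0.12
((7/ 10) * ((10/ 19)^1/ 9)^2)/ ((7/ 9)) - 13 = -42227/ 3249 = -13.00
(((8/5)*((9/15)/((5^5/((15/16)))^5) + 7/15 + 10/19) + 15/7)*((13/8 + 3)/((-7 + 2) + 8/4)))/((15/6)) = -17215637500000000010762227/7481250000000000000000000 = -2.30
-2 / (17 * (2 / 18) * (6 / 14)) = -42 / 17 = -2.47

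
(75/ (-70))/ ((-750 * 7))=1/ 4900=0.00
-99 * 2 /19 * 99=-19602 /19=-1031.68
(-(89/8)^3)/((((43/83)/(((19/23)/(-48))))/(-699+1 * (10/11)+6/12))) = -17061814126211/534724608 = -31907.67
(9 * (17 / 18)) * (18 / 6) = 51 / 2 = 25.50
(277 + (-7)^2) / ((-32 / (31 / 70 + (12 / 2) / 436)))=-141973 / 30520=-4.65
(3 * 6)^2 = 324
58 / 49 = 1.18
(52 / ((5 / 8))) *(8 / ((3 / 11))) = 36608 / 15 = 2440.53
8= 8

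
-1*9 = -9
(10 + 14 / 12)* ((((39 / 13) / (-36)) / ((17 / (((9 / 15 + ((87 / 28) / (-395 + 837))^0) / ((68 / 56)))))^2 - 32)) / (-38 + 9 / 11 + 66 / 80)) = 46224640 / 242827309341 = 0.00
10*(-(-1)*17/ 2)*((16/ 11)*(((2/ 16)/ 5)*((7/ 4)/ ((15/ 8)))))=476/ 165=2.88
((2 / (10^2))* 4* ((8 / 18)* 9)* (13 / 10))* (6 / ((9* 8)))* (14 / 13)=14 / 375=0.04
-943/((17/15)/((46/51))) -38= -227872/289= -788.48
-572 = -572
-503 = -503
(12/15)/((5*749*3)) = 4/56175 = 0.00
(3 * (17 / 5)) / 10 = 51 / 50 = 1.02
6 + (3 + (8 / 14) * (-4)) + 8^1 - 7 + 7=103 / 7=14.71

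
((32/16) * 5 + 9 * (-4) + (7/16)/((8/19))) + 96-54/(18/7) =50.04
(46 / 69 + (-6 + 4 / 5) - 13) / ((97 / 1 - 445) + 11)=263 / 5055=0.05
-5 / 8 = -0.62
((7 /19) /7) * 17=0.89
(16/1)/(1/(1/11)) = 16/11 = 1.45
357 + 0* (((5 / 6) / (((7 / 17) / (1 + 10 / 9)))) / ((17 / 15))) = 357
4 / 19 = 0.21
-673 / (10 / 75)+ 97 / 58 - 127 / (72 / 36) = -296341 / 58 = -5109.33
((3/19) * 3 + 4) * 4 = 340/19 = 17.89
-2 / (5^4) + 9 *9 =50623 / 625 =81.00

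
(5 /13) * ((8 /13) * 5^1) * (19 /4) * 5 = 4750 /169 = 28.11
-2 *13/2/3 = -13/3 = -4.33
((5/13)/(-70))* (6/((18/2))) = -1/273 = -0.00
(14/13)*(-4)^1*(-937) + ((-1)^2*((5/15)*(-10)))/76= 5981743/1482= 4036.26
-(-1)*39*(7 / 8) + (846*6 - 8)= 40817 / 8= 5102.12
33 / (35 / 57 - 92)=-1881 / 5209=-0.36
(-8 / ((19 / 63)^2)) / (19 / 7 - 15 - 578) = 0.15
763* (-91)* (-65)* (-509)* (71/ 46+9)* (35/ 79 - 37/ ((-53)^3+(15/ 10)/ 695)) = -8074075556992913888875/ 752016424118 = -10736568109.48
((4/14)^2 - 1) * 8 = -360/49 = -7.35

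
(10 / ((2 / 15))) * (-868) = -65100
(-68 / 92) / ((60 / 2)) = -17 / 690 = -0.02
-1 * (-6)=6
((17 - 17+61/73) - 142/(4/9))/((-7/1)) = 46525/1022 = 45.52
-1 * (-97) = 97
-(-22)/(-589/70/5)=-7700/589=-13.07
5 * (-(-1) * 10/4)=25/2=12.50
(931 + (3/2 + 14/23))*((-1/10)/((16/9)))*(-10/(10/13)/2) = 5021991/14720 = 341.17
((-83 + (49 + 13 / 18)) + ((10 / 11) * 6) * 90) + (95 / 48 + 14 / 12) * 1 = 729871 / 1584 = 460.78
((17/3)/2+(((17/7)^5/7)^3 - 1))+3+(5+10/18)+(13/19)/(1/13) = 989688071294576412361/556917450485373558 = 1777.08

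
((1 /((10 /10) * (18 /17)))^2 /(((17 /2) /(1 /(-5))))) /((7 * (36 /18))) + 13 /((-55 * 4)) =-3779 /62370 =-0.06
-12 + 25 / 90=-211 / 18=-11.72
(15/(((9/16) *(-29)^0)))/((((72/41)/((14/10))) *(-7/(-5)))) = 410/27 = 15.19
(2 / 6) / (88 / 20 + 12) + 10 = 2465 / 246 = 10.02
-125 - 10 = -135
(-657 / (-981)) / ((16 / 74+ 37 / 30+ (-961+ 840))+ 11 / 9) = -243090 / 42949597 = -0.01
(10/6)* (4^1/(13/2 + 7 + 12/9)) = 40/89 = 0.45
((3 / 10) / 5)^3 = 27 / 125000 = 0.00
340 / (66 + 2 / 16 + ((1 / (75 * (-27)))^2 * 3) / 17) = 63204300000 / 12292306883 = 5.14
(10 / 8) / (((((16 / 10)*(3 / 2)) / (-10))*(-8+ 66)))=-125 / 1392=-0.09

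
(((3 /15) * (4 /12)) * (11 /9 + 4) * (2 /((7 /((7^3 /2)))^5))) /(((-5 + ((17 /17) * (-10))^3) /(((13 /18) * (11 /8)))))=-1898516148529 /312595200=-6073.40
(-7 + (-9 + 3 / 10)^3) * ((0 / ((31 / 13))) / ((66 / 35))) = 0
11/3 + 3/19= 218/57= 3.82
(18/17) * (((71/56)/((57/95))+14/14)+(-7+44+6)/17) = 48345/8092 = 5.97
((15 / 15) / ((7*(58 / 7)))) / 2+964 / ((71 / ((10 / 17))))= 1119447 / 140012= 8.00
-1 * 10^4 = -10000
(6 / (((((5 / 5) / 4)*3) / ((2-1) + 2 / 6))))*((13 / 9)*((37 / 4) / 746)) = 1924 / 10071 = 0.19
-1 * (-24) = 24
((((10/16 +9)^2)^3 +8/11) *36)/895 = 20633834503179/645201920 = 31980.43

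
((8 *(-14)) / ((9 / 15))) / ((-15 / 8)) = 896 / 9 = 99.56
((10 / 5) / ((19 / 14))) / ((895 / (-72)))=-2016 / 17005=-0.12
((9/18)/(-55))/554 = -0.00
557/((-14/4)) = -1114/7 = -159.14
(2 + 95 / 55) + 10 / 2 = 96 / 11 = 8.73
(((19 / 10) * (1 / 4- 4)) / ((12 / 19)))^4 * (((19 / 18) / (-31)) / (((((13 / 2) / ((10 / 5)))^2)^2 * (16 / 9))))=-322687697779 / 116049969152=-2.78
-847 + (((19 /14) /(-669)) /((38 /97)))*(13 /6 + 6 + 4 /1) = -95203105 /112392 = -847.06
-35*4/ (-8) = 35/ 2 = 17.50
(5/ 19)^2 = 25/ 361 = 0.07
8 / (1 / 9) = 72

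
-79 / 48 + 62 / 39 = -35 / 624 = -0.06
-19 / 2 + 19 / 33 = -589 / 66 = -8.92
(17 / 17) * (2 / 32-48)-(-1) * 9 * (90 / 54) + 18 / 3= -431 / 16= -26.94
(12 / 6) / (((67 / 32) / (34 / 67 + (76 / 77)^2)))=37668992 / 26615281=1.42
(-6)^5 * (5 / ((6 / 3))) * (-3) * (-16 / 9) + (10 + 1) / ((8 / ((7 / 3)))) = -2488243 / 24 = -103676.79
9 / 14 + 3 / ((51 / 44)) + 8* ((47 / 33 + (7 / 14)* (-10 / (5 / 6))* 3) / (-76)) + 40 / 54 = 7677655 / 1343034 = 5.72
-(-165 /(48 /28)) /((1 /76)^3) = 42251440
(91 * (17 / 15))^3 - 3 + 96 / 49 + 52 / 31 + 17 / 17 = 5623793466887 / 5126625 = 1096977.73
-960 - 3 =-963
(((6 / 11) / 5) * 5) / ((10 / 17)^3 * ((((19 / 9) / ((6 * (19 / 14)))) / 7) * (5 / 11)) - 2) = -397953 / 1456661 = -0.27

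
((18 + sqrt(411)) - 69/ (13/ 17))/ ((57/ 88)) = -27544/ 247 + 88* sqrt(411)/ 57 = -80.22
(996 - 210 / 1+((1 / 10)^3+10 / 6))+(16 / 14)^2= 115979147 / 147000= 788.97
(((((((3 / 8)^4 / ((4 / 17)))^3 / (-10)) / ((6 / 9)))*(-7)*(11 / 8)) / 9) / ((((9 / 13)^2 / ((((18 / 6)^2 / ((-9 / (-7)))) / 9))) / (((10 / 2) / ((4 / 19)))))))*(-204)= -105378566053761 / 140737488355328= -0.75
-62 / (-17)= 62 / 17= 3.65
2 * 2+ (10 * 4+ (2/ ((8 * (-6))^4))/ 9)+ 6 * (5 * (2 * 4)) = 6784155649/ 23887872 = 284.00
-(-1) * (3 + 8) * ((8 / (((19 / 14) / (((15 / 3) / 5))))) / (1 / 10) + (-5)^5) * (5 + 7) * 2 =-15379320 / 19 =-809437.89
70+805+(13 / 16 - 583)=4685 / 16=292.81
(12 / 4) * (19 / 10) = 57 / 10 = 5.70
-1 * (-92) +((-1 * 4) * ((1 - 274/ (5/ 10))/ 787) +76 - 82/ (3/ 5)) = 34.11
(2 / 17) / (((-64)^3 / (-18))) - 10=-11141111 / 1114112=-10.00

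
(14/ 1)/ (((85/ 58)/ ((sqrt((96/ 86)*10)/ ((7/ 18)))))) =8352*sqrt(1290)/ 3655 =82.07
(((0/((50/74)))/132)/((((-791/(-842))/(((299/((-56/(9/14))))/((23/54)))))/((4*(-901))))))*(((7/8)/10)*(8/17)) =0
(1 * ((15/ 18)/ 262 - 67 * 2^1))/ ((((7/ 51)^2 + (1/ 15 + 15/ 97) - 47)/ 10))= 442871641425/ 15454556272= 28.66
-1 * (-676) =676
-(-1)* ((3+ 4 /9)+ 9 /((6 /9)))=305 /18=16.94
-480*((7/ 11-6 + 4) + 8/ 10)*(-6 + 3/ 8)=-16740/ 11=-1521.82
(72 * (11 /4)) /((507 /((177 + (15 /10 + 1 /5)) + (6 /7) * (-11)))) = 391017 /5915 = 66.11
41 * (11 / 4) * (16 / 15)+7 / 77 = 19859 / 165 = 120.36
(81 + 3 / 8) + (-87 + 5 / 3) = -95 / 24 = -3.96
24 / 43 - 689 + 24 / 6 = -29431 / 43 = -684.44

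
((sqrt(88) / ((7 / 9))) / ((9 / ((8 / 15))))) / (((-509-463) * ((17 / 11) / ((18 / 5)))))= -88 * sqrt(22) / 240975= -0.00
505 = 505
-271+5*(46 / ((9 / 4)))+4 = -1483 / 9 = -164.78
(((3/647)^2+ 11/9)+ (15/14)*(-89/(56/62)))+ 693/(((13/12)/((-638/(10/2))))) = -7845618002994241/95995415880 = -81729.09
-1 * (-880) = 880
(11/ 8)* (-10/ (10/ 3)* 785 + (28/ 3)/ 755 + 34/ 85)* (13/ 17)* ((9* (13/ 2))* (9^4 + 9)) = -19541103273549/ 20536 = -951553529.10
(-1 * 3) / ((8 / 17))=-51 / 8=-6.38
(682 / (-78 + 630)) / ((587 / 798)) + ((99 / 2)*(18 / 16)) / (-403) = 134188681 / 87054448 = 1.54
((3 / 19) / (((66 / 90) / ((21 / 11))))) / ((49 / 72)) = 9720 / 16093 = 0.60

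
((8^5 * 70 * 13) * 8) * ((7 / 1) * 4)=6679429120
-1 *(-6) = 6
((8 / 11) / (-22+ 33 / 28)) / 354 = -112 / 1135101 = -0.00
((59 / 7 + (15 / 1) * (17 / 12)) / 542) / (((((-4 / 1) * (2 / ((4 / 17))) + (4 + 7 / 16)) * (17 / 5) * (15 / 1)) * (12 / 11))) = -0.00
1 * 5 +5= 10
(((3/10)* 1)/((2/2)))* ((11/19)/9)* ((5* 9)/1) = 33/38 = 0.87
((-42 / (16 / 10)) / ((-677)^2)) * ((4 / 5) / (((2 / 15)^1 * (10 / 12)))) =-189 / 458329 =-0.00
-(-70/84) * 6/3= 5/3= 1.67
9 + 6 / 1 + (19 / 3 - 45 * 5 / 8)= -6.79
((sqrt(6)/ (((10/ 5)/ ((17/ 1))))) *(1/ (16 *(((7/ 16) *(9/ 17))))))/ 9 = 289 *sqrt(6)/ 1134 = 0.62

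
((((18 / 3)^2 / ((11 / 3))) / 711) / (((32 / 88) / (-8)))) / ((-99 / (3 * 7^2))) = 392 / 869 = 0.45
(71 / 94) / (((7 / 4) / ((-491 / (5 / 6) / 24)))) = -34861 / 3290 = -10.60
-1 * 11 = -11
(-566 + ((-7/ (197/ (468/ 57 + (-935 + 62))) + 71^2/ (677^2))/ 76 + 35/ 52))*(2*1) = -957509181307993/ 847469570818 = -1129.84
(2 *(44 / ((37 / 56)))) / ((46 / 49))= 120736 / 851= 141.88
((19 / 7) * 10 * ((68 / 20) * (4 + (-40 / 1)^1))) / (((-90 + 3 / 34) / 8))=2108544 / 7133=295.60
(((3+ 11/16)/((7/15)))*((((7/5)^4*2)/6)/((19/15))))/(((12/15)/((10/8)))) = 12.48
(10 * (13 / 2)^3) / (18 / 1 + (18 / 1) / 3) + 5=11465 / 96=119.43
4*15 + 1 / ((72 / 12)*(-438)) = 157679 / 2628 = 60.00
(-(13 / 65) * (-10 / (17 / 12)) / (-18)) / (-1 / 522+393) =-696 / 3487465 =-0.00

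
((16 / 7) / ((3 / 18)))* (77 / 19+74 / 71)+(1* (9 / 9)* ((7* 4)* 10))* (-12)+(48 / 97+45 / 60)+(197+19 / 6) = -33950088959 / 10991652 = -3088.72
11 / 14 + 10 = 151 / 14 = 10.79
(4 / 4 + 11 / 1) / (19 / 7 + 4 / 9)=756 / 199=3.80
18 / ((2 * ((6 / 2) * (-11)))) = -3 / 11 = -0.27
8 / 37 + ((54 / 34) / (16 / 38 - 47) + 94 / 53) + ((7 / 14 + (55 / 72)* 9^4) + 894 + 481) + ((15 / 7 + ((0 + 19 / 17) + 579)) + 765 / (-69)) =88166803789917 / 12666726520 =6960.50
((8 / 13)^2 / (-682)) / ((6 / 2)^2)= -32 / 518661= -0.00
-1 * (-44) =44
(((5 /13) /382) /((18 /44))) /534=55 /11933298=0.00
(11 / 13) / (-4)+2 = 1.79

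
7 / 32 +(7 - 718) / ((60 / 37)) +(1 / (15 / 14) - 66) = -241583 / 480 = -503.30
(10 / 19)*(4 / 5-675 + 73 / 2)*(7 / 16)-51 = -60143 / 304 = -197.84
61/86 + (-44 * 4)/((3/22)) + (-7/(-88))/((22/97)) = -1289.61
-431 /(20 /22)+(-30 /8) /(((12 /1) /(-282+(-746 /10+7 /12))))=-348331 /960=-362.84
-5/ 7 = -0.71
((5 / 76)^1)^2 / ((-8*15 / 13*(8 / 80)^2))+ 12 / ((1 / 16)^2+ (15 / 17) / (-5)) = -1811095319 / 26026656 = -69.59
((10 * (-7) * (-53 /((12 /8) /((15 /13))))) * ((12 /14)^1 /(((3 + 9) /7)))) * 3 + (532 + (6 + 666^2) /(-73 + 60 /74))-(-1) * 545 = -27315501 /34723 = -786.67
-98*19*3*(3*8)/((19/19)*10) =-13406.40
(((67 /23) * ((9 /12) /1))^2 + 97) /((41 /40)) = 4307045 /43378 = 99.29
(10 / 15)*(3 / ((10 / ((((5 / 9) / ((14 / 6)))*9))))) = 3 / 7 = 0.43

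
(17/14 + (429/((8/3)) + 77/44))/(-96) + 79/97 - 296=-154820983/521472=-296.89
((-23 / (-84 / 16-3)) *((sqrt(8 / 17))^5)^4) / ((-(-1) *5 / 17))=98784247808 / 19566999622005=0.01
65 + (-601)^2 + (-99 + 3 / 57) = 6862174 / 19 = 361167.05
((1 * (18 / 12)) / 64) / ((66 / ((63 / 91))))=9 / 36608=0.00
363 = 363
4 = 4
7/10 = 0.70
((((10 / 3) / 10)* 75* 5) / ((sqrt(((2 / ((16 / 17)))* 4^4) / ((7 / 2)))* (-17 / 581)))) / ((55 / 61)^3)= -467.49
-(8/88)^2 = -1/121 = -0.01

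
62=62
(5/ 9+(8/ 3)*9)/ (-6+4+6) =6.14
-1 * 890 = -890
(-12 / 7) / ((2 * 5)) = -6 / 35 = -0.17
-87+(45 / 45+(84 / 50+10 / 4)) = -4091 / 50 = -81.82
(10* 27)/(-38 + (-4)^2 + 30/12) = -180/13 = -13.85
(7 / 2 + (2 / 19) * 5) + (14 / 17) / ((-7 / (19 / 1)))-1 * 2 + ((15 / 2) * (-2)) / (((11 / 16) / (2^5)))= -4962765 / 7106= -698.39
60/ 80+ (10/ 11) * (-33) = -117/ 4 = -29.25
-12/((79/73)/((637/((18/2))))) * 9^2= -5022108/79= -63570.99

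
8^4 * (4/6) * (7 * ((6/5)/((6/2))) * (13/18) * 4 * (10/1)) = 5963776/27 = 220880.59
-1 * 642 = -642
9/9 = 1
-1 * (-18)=18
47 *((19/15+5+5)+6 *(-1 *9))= -30127/15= -2008.47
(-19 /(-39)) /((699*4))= 19 /109044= 0.00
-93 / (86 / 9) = -837 / 86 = -9.73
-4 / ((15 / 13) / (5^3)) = -1300 / 3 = -433.33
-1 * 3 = -3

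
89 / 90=0.99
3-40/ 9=-13/ 9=-1.44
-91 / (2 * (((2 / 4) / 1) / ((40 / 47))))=-3640 / 47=-77.45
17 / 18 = 0.94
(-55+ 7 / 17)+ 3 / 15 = -4623 / 85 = -54.39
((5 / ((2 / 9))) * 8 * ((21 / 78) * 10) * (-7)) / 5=-8820 / 13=-678.46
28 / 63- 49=-437 / 9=-48.56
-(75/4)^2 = -351.56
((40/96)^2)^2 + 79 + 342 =8730481/20736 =421.03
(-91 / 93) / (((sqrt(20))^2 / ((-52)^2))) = -61516 / 465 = -132.29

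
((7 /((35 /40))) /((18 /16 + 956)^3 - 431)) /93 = 4096 /41750211160053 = 0.00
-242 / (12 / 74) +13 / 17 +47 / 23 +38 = -1702639 / 1173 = -1451.53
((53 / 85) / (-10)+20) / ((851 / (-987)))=-16726689 / 723350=-23.12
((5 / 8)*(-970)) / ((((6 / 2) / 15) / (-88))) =266750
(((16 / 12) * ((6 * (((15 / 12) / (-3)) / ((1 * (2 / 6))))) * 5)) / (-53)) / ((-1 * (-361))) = 50 / 19133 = 0.00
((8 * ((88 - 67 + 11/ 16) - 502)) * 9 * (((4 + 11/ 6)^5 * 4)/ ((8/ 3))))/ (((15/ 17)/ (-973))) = 1335290781934375/ 3456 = 386368860513.42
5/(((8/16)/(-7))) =-70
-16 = -16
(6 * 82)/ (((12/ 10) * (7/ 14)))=820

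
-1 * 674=-674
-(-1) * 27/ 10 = 27/ 10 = 2.70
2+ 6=8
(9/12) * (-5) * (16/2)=-30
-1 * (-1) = 1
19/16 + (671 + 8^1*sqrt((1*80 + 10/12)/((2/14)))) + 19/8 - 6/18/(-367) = 4*sqrt(20370)/3 + 11883109/17616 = 864.86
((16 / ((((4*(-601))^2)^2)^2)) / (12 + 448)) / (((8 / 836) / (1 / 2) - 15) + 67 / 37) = -7733 / 3266246849983081170723707290583040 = -0.00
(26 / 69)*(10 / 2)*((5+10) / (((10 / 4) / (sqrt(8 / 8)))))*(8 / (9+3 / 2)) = 4160 / 483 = 8.61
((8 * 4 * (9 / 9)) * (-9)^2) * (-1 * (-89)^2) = -20531232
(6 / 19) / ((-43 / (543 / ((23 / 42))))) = -136836 / 18791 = -7.28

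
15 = 15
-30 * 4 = -120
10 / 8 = 5 / 4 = 1.25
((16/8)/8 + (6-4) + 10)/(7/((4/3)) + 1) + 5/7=468/175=2.67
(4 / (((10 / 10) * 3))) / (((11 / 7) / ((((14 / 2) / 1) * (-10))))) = -1960 / 33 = -59.39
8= 8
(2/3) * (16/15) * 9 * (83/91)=2656/455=5.84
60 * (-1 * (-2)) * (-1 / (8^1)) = -15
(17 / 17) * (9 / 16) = 9 / 16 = 0.56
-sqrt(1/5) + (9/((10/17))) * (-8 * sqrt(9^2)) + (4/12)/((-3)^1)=-49577/45-sqrt(5)/5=-1102.16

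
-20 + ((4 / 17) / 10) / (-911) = -1548702 / 77435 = -20.00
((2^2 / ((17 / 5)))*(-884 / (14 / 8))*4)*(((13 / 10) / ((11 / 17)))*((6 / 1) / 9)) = -735488 / 231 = -3183.93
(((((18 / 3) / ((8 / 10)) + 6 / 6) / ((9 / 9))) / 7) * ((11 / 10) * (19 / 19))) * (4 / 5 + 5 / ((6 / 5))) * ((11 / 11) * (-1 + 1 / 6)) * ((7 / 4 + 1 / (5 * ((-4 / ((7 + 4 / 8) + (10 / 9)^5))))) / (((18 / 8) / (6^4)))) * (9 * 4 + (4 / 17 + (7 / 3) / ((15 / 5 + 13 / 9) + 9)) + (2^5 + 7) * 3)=-2047125324413 / 3247695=-630331.77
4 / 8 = 1 / 2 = 0.50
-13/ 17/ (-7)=13/ 119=0.11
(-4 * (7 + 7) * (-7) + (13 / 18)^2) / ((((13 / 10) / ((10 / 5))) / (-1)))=-635885 / 1053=-603.88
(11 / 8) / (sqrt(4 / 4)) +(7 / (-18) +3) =287 / 72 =3.99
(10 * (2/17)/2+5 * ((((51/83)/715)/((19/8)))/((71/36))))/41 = 160362506/11159862857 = 0.01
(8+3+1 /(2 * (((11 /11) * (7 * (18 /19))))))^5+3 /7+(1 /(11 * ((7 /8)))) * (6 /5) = 9314580786389188993 /55894026101760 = 166647.16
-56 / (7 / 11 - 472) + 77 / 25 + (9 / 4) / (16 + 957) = 322992993 / 100900100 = 3.20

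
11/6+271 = 1637/6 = 272.83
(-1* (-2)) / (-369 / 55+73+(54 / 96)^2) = 28160 / 937831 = 0.03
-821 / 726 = -1.13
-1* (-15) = 15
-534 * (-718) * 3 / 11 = 1150236 / 11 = 104566.91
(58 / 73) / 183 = 58 / 13359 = 0.00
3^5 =243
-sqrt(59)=-7.68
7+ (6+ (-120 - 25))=-132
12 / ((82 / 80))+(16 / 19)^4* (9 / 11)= 712277664 / 58774771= 12.12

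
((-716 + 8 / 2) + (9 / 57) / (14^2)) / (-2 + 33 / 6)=-2651485 / 13034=-203.43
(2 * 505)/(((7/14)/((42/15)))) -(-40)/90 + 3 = 50935/9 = 5659.44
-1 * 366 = -366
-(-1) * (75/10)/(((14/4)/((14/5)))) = 6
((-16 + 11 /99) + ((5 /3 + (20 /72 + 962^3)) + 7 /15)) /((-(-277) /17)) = 1362123985219 /24930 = 54637945.66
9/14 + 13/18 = 86/63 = 1.37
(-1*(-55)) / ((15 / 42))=154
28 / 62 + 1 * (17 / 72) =0.69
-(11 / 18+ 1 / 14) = -43 / 63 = -0.68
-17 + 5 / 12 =-199 / 12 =-16.58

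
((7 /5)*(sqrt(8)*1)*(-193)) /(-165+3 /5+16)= 193*sqrt(2) /53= 5.15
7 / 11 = 0.64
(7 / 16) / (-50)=-7 / 800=-0.01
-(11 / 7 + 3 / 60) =-227 / 140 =-1.62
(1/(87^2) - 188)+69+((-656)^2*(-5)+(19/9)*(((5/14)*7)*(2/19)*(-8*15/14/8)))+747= -227938439293/105966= -2151052.60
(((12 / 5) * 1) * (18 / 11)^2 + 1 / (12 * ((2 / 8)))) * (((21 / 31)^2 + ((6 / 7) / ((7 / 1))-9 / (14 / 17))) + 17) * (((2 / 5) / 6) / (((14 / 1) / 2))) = 1537416121 / 3589594470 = 0.43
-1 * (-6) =6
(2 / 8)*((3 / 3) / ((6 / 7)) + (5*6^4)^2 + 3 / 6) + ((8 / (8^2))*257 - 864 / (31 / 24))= 7809740947 / 744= 10496963.64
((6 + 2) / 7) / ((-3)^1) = -8 / 21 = -0.38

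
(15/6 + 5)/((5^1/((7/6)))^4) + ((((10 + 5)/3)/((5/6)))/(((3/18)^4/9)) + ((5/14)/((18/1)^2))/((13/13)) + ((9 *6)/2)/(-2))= 158693146921/2268000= 69970.52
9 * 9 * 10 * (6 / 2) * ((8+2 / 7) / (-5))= -28188 / 7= -4026.86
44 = 44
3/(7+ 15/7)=0.33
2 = 2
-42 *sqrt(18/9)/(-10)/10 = 0.59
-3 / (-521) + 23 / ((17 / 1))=12034 / 8857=1.36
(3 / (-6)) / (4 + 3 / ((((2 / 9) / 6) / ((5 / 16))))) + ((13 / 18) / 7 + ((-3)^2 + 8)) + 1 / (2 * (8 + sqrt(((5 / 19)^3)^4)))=3027132988883 / 176523473637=17.15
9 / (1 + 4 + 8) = 9 / 13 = 0.69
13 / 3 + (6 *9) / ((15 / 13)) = 767 / 15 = 51.13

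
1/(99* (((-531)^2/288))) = 32/3101571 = 0.00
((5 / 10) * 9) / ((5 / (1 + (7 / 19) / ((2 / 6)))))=36 / 19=1.89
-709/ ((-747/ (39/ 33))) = 9217/ 8217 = 1.12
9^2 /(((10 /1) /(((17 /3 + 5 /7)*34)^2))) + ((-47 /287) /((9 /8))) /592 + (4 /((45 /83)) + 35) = 2550858104689 /6689970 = 381295.90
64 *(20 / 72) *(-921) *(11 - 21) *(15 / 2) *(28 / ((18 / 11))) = 189112000 / 9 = 21012444.44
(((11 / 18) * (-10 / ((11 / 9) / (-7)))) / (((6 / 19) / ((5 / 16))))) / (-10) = -665 / 192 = -3.46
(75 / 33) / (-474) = -25 / 5214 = -0.00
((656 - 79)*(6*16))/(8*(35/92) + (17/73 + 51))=46501584/45565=1020.55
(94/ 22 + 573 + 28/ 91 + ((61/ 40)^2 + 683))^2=83493780152127409/ 52349440000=1594931.68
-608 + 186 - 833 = -1255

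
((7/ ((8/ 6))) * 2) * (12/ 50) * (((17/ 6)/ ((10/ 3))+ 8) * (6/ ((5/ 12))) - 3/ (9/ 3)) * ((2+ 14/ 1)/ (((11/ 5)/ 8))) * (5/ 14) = 1820736/ 275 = 6620.86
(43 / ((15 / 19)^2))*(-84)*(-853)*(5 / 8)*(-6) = -92687833 / 5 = -18537566.60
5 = 5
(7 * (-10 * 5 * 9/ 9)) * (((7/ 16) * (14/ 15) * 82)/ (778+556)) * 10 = -351575/ 4002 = -87.85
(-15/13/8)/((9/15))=-25/104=-0.24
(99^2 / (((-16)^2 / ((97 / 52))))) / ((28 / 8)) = 950697 / 46592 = 20.40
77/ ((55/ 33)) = 231/ 5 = 46.20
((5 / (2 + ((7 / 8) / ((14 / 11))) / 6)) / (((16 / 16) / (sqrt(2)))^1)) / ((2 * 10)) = 24 * sqrt(2) / 203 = 0.17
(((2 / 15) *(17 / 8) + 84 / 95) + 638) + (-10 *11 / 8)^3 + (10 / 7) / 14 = -1752073291 / 893760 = -1960.34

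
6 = 6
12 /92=0.13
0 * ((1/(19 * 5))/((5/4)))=0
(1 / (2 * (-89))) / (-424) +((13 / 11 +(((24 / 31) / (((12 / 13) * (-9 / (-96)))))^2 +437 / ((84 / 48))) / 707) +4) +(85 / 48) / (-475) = 1190945144053177 / 210991771062765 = 5.64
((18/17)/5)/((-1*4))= -9/170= -0.05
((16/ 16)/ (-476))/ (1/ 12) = -0.03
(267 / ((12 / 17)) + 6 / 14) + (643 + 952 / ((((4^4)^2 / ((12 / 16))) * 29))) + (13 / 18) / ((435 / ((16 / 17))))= 15597096936229 / 15266119680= 1021.68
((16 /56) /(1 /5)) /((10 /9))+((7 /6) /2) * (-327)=-5305 /28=-189.46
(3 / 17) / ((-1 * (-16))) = 3 / 272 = 0.01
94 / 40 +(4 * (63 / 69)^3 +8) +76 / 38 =3746129 / 243340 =15.39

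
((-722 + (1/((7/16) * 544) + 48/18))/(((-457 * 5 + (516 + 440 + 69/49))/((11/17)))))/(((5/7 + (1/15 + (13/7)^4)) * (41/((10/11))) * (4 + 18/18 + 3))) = 215802300175/2815218615272544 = 0.00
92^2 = 8464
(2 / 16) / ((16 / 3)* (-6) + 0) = -1 / 256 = -0.00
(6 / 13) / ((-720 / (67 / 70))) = -67 / 109200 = -0.00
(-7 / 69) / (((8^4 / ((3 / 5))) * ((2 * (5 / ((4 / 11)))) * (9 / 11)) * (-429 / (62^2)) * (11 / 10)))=6727 / 1250346240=0.00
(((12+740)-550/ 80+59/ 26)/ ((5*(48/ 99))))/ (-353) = -2565057/ 2936960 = -0.87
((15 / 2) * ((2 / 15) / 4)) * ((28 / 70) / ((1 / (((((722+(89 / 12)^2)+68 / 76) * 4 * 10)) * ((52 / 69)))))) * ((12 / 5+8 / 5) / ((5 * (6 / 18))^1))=110673628 / 19665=5627.95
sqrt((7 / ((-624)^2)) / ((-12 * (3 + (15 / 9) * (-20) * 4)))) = sqrt(2737) / 487968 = 0.00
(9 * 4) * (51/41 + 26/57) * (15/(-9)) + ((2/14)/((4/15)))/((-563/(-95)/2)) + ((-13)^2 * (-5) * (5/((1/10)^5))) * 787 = -2041621986210193645/6140078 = -332507500101.82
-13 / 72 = -0.18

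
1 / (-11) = -1 / 11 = -0.09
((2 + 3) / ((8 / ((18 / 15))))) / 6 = 1 / 8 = 0.12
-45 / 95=-9 / 19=-0.47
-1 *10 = -10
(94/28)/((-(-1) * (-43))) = -47/602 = -0.08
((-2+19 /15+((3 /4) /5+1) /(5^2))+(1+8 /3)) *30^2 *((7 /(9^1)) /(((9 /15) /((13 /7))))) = 58097 /9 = 6455.22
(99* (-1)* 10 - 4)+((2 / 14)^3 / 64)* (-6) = -10910147 / 10976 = -994.00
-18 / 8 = -2.25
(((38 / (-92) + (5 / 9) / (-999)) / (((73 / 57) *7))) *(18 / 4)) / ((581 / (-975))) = 21556925 / 61874508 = 0.35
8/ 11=0.73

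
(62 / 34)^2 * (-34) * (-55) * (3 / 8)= 158565 / 68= 2331.84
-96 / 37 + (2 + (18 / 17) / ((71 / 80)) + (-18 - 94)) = -4975082 / 44659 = -111.40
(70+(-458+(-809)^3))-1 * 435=-529475952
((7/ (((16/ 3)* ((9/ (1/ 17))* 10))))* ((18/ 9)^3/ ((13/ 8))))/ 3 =14/ 9945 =0.00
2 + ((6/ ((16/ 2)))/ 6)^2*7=135/ 64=2.11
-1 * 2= -2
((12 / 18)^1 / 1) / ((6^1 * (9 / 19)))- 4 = -305 / 81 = -3.77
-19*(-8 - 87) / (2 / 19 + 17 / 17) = 34295 / 21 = 1633.10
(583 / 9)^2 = 339889 / 81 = 4196.16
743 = 743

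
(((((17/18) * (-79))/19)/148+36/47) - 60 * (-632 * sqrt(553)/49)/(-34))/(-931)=-1759055/2214804312+18960 * sqrt(553)/775523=0.57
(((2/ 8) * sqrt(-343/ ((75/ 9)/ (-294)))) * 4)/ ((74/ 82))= 6027 * sqrt(14)/ 185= 121.90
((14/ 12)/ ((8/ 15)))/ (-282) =-35/ 4512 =-0.01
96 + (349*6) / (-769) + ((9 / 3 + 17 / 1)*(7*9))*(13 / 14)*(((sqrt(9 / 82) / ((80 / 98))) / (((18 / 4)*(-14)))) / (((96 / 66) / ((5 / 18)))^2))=71730 / 769- 275275*sqrt(82) / 9068544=93.00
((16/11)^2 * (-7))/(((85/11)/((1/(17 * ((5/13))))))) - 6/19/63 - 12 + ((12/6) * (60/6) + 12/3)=371072246/31710525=11.70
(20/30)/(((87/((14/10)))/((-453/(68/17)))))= -1.21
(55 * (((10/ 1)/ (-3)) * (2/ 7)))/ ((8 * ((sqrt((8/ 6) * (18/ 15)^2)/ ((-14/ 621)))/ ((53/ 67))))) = 72875 * sqrt(3)/ 1497852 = 0.08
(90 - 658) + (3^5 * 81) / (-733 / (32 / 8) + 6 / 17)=-8402660 / 12437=-675.62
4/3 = 1.33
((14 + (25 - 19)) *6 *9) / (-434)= -540 / 217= -2.49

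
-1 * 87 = -87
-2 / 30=-1 / 15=-0.07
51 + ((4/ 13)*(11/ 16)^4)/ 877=9526507825/ 186793984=51.00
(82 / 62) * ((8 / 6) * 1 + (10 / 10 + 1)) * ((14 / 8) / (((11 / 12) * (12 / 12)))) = 2870 / 341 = 8.42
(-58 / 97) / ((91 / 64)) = -3712 / 8827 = -0.42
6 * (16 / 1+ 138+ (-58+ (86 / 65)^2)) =2477976 / 4225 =586.50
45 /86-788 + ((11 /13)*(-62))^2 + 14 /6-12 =1955.07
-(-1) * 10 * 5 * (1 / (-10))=-5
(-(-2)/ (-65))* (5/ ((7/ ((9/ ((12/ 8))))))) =-0.13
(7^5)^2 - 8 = 282475241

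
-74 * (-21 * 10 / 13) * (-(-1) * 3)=46620 / 13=3586.15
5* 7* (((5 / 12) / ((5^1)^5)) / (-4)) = -7 / 6000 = -0.00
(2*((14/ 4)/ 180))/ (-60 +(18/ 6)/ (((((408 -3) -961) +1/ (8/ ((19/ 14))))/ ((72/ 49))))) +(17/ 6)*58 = 85945060987/ 522994320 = 164.33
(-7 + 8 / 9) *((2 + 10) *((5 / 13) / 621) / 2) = -550 / 24219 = -0.02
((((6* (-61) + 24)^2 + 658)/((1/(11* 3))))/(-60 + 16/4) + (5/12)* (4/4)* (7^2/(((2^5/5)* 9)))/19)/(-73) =31859556833/33554304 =949.49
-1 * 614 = -614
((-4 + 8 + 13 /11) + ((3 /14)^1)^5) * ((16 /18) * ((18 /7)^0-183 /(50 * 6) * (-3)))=2892131801 /221852400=13.04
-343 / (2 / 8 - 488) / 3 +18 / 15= 41978 / 29265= 1.43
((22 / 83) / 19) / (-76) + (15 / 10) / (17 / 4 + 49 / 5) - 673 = -11330990949 / 16839206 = -672.89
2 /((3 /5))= 10 /3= 3.33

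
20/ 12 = 1.67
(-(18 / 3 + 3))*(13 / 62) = -117 / 62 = -1.89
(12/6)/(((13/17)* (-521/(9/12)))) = -0.00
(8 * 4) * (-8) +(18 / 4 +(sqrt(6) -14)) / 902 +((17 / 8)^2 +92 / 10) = -34968001 / 144320 +sqrt(6) / 902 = -242.29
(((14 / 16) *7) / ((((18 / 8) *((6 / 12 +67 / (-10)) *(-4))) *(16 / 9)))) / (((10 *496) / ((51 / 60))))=833 / 78725120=0.00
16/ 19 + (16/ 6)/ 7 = 488/ 399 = 1.22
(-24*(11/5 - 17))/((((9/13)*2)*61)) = 3848/915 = 4.21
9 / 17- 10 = -161 / 17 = -9.47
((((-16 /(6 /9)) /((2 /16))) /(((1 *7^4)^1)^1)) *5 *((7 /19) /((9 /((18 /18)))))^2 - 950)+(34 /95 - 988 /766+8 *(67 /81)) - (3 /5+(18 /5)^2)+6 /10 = -13132999887818 /13719146175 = -957.28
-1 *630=-630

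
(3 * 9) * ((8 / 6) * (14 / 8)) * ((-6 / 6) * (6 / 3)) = -126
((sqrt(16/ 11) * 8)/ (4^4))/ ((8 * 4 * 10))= sqrt(11)/ 28160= 0.00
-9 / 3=-3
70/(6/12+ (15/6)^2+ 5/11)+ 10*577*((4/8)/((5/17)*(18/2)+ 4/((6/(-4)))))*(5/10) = -46635635/634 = -73557.78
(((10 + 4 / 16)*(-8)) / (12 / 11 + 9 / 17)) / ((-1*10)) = 7667 / 1515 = 5.06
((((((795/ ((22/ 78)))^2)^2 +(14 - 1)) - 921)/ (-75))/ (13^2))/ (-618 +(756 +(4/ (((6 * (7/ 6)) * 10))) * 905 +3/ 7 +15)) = -24274586.13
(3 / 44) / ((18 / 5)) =5 / 264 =0.02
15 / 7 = 2.14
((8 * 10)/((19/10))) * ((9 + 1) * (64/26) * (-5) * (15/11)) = -19200000/2717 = -7066.62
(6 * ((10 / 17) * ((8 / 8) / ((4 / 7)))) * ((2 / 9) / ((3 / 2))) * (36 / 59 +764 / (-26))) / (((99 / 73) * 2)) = -112777700 / 11617749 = -9.71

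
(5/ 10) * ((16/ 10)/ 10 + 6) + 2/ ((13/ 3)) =1151/ 325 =3.54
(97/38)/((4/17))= 1649/152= 10.85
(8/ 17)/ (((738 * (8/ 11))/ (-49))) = -539/ 12546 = -0.04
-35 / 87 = -0.40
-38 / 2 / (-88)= 19 / 88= 0.22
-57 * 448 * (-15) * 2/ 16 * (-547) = -26190360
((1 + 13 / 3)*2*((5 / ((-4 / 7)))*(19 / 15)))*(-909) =107464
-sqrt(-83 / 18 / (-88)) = -sqrt(913) / 132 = -0.23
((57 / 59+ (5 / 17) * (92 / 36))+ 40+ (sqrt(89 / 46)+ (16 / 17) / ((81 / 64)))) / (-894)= -1724845 / 36315621 - sqrt(4094) / 41124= -0.05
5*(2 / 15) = 2 / 3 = 0.67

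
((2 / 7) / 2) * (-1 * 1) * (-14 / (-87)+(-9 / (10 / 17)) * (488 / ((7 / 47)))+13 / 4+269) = 607284227 / 85260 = 7122.73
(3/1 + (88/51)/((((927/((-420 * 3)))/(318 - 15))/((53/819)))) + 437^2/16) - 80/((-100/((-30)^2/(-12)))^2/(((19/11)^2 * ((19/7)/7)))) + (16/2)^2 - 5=231261193566643/19434503088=11899.52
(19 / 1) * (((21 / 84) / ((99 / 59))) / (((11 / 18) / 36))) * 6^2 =726408 / 121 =6003.37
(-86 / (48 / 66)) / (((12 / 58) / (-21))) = 96019 / 8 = 12002.38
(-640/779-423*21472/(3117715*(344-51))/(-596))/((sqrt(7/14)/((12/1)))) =-1045304217071328*sqrt(2)/106029755245145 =-13.94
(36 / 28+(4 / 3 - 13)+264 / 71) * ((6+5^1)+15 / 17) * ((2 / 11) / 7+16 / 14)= -60200040 / 650573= -92.53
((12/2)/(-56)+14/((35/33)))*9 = 16497/140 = 117.84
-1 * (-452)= 452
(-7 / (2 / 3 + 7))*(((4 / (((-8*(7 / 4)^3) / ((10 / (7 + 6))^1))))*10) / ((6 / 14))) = 3200 / 2093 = 1.53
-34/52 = -17/26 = -0.65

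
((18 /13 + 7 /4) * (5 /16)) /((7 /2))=815 /2912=0.28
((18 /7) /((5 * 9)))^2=4 /1225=0.00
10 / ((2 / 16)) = 80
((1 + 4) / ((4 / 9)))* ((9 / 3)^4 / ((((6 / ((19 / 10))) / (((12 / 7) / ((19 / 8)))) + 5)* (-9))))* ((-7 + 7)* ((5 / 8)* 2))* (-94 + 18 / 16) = 0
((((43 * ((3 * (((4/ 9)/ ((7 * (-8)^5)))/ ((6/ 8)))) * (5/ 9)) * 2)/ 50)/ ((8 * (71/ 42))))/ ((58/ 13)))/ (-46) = 559/ 209492213760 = 0.00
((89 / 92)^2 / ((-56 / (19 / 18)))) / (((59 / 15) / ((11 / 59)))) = -8277445 / 9899629824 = -0.00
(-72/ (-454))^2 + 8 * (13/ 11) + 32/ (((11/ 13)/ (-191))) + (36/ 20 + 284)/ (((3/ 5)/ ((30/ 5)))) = -2468946250/ 566819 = -4355.79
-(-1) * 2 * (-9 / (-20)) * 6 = 27 / 5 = 5.40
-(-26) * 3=78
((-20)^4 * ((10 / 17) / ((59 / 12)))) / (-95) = -3840000 / 19057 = -201.50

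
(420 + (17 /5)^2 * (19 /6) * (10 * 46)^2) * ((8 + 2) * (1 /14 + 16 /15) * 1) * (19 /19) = 5554162108 /63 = 88161303.30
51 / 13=3.92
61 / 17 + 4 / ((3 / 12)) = 333 / 17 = 19.59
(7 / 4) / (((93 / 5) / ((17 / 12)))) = 595 / 4464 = 0.13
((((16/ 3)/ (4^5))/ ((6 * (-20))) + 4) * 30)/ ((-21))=-92159/ 16128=-5.71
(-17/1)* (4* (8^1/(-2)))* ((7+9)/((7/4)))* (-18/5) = -313344/35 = -8952.69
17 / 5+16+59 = 392 / 5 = 78.40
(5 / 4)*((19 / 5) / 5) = 19 / 20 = 0.95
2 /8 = 1 /4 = 0.25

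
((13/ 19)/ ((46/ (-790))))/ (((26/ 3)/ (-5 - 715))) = 976.20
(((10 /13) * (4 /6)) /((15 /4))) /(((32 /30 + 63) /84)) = 2240 /12493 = 0.18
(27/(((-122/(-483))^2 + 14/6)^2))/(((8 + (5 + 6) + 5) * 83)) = 489813817689/207654446815000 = 0.00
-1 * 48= -48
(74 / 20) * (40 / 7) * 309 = 6533.14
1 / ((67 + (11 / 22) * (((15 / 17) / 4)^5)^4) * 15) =8937339379162829302529589080596938752 / 8982026076058648436927332145476241805135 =0.00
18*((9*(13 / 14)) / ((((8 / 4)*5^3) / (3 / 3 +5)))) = 3159 / 875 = 3.61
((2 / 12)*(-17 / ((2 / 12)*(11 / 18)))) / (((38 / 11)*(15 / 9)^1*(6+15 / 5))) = -51 / 95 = -0.54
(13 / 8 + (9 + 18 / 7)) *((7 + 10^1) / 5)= 12563 / 280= 44.87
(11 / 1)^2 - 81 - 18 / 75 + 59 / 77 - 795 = -1452362 / 1925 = -754.47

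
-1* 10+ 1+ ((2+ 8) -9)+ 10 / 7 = -6.57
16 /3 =5.33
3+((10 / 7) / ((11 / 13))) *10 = 1531 / 77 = 19.88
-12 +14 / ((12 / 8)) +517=1543 / 3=514.33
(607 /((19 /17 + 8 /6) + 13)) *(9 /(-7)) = -278613 /5516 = -50.51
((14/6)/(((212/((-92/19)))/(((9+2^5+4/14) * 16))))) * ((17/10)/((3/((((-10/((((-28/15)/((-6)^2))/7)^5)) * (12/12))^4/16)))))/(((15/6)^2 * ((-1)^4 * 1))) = -8121335337221197816487217639973617553710937500000/1007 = -8064881169037932290454039000000000000000000000.00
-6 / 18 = -1 / 3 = -0.33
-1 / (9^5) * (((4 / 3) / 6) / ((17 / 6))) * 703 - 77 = -231888235 / 3011499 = -77.00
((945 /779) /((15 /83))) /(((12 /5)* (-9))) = -2905 /9348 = -0.31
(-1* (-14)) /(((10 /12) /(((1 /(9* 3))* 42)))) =392 /15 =26.13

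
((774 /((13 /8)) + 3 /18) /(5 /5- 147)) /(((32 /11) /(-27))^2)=-1092762495 /3887104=-281.13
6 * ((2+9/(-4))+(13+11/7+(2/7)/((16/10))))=87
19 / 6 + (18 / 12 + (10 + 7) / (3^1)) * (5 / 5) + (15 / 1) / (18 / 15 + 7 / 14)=977 / 51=19.16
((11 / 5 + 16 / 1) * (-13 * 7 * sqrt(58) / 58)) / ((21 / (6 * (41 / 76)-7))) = 169169 * sqrt(58) / 33060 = 38.97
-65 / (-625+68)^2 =-65 / 310249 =-0.00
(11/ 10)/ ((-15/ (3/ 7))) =-11/ 350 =-0.03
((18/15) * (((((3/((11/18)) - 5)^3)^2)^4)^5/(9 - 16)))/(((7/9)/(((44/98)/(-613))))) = 108/62022914865444053186723795184563148571051604418021310191687405583393576513009148048306508172052444107370288071294638239282541067915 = 0.00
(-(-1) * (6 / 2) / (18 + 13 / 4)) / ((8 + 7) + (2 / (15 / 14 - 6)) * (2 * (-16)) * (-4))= -828 / 216665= -0.00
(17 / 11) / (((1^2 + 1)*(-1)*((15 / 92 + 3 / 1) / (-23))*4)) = 8993 / 6402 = 1.40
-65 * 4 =-260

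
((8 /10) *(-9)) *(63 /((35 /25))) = -324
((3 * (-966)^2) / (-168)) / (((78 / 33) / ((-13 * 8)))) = 733194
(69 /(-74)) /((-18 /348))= 667 /37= 18.03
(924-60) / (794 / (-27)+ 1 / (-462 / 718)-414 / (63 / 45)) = -1796256 / 679159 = -2.64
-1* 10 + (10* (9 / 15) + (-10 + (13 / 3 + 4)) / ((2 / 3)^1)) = -13 / 2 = -6.50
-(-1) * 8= 8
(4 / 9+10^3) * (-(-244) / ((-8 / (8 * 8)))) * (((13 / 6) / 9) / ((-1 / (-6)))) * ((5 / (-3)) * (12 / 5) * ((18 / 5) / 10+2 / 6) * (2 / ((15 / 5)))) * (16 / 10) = 760399757312 / 91125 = 8344578.96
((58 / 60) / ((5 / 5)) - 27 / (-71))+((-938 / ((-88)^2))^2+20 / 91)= 2297753610683 / 1452986895360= 1.58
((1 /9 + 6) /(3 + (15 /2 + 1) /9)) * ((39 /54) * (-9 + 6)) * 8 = -26.85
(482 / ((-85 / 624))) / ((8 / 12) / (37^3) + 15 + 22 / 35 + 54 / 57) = -6078685800096 / 28475771579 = -213.47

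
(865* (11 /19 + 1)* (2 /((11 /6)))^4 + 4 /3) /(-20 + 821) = 1615410316 /668464137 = 2.42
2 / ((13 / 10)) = 20 / 13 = 1.54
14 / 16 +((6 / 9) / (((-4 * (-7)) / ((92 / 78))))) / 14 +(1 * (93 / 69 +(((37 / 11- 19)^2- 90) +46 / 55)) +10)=106934509037 / 638197560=167.56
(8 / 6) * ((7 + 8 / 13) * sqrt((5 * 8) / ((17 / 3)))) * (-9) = -2376 * sqrt(510) / 221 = -242.79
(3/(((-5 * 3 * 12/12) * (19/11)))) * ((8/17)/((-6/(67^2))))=197516/4845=40.77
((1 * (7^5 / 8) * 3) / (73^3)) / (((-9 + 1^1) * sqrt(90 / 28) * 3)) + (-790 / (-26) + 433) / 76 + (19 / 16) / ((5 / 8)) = 8.00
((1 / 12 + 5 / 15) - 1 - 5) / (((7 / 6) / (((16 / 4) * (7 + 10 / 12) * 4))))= -12596 / 21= -599.81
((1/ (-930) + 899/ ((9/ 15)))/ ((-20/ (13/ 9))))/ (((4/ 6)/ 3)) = -6038279/ 12400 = -486.96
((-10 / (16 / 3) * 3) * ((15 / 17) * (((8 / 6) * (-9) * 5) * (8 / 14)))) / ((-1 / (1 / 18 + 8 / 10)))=-145.59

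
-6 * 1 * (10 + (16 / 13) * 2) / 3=-324 / 13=-24.92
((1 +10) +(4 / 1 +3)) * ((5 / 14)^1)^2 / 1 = 225 / 98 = 2.30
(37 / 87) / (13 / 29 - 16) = -37 / 1353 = -0.03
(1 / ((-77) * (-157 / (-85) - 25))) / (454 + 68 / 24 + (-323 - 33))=17 / 3055976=0.00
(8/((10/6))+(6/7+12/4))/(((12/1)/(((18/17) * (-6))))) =-2727/595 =-4.58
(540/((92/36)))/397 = 0.53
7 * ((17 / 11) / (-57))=-119 / 627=-0.19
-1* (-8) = 8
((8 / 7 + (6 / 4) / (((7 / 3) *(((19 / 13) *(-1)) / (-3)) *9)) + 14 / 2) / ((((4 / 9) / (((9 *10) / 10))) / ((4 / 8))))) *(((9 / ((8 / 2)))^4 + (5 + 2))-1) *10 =26546.43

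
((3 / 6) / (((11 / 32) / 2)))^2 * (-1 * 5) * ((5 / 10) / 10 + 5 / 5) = -5376 / 121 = -44.43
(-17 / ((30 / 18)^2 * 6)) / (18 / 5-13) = 51 / 470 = 0.11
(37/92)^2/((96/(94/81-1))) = 17797/65816064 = 0.00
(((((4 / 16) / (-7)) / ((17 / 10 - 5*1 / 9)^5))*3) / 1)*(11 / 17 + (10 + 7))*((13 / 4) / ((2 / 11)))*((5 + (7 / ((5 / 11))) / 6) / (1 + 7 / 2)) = -39933116437500 / 1379536148417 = -28.95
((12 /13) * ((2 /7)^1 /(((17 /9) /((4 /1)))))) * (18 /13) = 15552 /20111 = 0.77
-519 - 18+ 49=-488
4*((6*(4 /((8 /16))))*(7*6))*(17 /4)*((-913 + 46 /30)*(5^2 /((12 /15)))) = -976180800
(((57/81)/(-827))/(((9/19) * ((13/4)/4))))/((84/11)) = -15884/54862353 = -0.00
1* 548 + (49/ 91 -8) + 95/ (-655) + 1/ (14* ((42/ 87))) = 540.54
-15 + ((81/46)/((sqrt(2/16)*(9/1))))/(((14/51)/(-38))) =-8721*sqrt(2)/161 - 15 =-91.60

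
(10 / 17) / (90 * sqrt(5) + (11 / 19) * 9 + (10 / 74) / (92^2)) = -1844781283655840 / 24359853431686725007 + 31864306353177600 * sqrt(5) / 24359853431686725007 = 0.00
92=92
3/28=0.11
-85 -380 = -465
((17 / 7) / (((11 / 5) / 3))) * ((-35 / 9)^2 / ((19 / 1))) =14875 / 5643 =2.64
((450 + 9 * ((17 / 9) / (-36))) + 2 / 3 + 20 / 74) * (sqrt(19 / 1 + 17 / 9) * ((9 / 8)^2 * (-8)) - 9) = -1800057 * sqrt(47) / 592 - 600019 / 148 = -24899.74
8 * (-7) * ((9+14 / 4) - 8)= -252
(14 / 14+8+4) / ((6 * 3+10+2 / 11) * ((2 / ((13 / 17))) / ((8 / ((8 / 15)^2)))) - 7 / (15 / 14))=-83655 / 25178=-3.32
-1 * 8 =-8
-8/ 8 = -1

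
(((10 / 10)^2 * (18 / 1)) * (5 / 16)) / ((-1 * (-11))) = 45 / 88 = 0.51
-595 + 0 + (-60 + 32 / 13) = -8483 / 13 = -652.54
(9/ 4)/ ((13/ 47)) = 423/ 52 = 8.13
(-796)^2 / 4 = 158404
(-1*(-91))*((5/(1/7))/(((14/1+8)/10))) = 15925/11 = 1447.73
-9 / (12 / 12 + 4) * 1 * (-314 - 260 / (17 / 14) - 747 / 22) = 378387 / 374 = 1011.73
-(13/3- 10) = 17/3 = 5.67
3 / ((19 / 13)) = 39 / 19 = 2.05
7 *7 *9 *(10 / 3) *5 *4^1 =29400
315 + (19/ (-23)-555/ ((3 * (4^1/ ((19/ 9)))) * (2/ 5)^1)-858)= -787.92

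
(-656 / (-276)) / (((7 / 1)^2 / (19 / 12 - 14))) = -6109 / 10143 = -0.60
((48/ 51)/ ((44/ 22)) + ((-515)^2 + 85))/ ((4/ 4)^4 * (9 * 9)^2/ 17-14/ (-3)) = 13530834/ 19921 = 679.22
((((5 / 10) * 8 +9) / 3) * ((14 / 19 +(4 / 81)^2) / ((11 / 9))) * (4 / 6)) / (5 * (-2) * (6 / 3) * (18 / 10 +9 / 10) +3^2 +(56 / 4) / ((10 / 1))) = -544570 / 13587831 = -0.04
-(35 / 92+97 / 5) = -9099 / 460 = -19.78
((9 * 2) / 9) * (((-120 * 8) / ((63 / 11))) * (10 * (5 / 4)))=-88000 / 21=-4190.48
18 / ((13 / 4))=72 / 13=5.54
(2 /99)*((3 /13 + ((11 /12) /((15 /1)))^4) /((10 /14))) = 22046292331 /3377602800000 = 0.01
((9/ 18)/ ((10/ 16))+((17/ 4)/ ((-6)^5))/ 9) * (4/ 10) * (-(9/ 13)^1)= -1119659/ 5054400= -0.22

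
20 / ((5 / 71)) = 284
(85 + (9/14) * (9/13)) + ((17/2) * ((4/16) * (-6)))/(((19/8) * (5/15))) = 239777/3458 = 69.34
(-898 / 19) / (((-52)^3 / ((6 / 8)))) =1347 / 5343104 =0.00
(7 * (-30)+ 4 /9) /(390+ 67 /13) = -0.53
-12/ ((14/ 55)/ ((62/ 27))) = -6820/ 63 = -108.25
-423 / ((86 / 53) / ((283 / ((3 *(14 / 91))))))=-27493167 / 172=-159843.99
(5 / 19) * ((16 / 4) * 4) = 4.21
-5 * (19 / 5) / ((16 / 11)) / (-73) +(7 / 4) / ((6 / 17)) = 18001 / 3504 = 5.14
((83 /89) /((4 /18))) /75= 249 /4450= 0.06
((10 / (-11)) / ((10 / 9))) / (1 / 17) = -153 / 11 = -13.91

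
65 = 65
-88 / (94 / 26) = -1144 / 47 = -24.34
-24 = -24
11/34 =0.32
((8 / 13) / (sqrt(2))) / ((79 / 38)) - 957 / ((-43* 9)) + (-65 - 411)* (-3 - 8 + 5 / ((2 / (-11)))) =152* sqrt(2) / 1027 + 2364373 / 129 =18328.68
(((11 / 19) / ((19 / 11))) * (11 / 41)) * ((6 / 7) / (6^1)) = 1331 / 103607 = 0.01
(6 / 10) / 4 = 3 / 20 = 0.15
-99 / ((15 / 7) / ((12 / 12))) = -231 / 5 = -46.20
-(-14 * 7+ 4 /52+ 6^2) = 805 /13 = 61.92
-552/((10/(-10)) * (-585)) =-184/195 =-0.94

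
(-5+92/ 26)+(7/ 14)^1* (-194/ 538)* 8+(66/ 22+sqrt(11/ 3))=336/ 3497+sqrt(33)/ 3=2.01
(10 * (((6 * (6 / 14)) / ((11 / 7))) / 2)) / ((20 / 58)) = 261 / 11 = 23.73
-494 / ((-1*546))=19 / 21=0.90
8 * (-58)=-464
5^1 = 5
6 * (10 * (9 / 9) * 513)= 30780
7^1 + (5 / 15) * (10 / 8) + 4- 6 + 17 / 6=33 / 4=8.25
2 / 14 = 1 / 7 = 0.14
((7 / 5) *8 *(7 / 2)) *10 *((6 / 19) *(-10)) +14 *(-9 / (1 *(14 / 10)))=-25230 / 19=-1327.89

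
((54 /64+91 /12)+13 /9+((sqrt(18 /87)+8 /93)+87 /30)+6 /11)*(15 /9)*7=35*sqrt(174) /87+46069877 /294624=161.68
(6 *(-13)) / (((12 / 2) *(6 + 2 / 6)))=-39 / 19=-2.05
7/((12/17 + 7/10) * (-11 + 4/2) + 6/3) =-1190/1811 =-0.66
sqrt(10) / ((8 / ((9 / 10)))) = 9 * sqrt(10) / 80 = 0.36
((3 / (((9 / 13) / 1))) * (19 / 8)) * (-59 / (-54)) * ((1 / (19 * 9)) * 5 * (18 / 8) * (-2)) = -3835 / 2592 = -1.48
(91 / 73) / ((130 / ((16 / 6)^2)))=224 / 3285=0.07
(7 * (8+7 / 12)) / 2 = 721 / 24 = 30.04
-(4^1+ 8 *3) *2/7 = -8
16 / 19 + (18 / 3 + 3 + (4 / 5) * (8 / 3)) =3413 / 285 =11.98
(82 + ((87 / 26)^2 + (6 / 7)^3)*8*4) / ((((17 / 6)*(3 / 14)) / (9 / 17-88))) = -158756628584 / 2393209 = -66336.30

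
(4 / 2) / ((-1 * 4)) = -1 / 2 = -0.50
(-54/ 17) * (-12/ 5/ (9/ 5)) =4.24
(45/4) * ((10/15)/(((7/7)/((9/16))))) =135/32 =4.22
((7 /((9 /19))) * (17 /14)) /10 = 1.79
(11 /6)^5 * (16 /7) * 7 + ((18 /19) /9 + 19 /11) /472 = 331.38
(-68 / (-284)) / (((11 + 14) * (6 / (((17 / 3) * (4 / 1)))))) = 578 / 15975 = 0.04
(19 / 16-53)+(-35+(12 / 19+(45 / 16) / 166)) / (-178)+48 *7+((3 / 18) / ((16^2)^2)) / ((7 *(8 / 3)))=292967500145729 / 1030195511296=284.38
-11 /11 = -1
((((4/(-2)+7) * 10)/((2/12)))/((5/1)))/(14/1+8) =2.73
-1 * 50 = -50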